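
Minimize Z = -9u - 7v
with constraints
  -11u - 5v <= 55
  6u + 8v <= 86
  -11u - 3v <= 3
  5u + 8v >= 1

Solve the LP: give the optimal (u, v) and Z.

Extreme points and Z = -9u - 7v:
  (-141/35, 482/35) → Z = -421/7
  (85, -53) → Z = -394
  (-27/73, 26/73) → Z = 61/73

At the optimal vertex, 6u + 8v = 86 and 5u + 8v = 1.
Solving simultaneously gives u = 85, v = -53.

u = 85, v = -53, minimum Z = -394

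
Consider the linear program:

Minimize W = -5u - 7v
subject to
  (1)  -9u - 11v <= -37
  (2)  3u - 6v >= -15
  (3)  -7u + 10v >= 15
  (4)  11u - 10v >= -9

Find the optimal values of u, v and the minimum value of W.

u = 5, v = 5, minimum W = -60

Vertices and W = -5u - 7v:
  (5, 5) → W = -60
  (8/3, 23/6) → W = -241/6
  (3/2, 51/20) → W = -507/20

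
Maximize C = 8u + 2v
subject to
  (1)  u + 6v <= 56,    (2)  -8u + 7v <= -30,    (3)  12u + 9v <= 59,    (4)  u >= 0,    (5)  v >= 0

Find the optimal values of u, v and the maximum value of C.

Feasible corners and C = 8u + 2v:
  (683/156, 28/39) → C = 474/13
  (15/4, 0) → C = 30
  (59/12, 0) → C = 118/3

At the optimal vertex, 12u + 9v = 59 and v = 0.
Solving simultaneously gives u = 59/12, v = 0.

u = 59/12, v = 0, maximum C = 118/3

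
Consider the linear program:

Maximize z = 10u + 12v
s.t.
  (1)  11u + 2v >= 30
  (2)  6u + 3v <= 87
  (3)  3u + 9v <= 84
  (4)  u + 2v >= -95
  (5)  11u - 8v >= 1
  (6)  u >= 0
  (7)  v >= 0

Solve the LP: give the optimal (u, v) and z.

u = 59/5, v = 27/5, maximum z = 914/5

Vertices and z = 10u + 12v:
  (11/5, 29/10) → z = 284/5
  (30/11, 0) → z = 300/11
  (59/5, 27/5) → z = 914/5
  (29/2, 0) → z = 145
  (227/41, 307/41) → z = 5954/41

The optimum lies where 6u + 3v = 87 and 3u + 9v = 84.
Solving simultaneously gives u = 59/5, v = 27/5.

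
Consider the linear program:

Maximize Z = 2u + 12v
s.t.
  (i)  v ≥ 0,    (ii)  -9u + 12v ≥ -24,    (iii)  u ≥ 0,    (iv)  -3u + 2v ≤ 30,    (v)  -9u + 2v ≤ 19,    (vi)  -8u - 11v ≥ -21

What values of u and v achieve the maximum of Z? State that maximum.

u = 0, v = 21/11, maximum Z = 252/11

Feasible corners and Z = 2u + 12v:
  (0, 0) → Z = 0
  (21/8, 0) → Z = 21/4
  (0, 21/11) → Z = 252/11

The binding constraints are u = 0 and -8u - 11v = -21.
Solving simultaneously gives u = 0, v = 21/11.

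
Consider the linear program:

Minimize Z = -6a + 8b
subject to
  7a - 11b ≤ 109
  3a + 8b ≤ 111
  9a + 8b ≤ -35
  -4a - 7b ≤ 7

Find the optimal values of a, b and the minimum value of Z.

a = -189/31, b = 77/31, minimum Z = 1750/31

The optimum lies where 9a + 8b = -35 and -4a - 7b = 7.
Solving simultaneously gives a = -189/31, b = 77/31.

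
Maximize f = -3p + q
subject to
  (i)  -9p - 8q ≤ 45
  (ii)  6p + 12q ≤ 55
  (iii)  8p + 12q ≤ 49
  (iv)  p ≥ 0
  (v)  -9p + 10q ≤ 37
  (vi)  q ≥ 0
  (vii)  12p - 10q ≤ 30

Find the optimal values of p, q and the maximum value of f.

Vertices and f = -3p + q:
  (23/94, 737/188) → f = 599/188
  (425/112, 87/56) → f = -1101/112
  (0, 37/10) → f = 37/10
  (0, 0) → f = 0
  (5/2, 0) → f = -15/2

At the optimal vertex, p = 0 and -9p + 10q = 37.
Solving simultaneously gives p = 0, q = 37/10.

p = 0, q = 37/10, maximum f = 37/10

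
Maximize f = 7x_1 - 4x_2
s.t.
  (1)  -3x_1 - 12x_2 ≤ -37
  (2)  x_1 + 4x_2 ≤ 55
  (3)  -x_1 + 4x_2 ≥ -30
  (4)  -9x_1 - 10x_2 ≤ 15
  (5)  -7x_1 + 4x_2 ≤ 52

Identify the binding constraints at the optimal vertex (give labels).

Feasible corners and f = 7x_1 - 4x_2:
  (127/6, -53/24) → f = 157
  (-119/24, 415/96) → f = -52
  (85/2, 25/8) → f = 285
  (3/8, 437/32) → f = -52

The maximum is at (85/2, 25/8). Substituting into each constraint, equality holds for (2) and (3); the remaining constraints have slack.

(2) and (3)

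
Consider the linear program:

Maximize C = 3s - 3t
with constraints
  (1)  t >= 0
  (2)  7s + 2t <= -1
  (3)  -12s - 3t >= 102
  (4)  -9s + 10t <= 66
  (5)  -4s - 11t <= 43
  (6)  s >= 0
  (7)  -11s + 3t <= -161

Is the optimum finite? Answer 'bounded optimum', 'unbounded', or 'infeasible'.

infeasible

The boundaries s = 0 and -11s + 3t = -161 meet at (0, -161/3), but that point violates t ≥ 0. Every candidate vertex is excluded by some other constraint, so the feasible region is empty.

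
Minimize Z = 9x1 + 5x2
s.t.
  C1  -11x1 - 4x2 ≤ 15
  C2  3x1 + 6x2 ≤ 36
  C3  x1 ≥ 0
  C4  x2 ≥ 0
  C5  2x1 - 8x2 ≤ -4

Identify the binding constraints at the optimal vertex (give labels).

C3 and C5

Feasible corners and Z = 9x1 + 5x2:
  (0, 6) → Z = 30
  (22/3, 7/3) → Z = 233/3
  (0, 1/2) → Z = 5/2

The minimum is at (0, 1/2). Substituting into each constraint, equality holds for C3 and C5; the remaining constraints have slack.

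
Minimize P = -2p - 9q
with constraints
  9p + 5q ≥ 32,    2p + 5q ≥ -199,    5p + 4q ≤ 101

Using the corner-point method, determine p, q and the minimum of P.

p = -377/11, q = 749/11, minimum P = -5987/11

Extreme points and P = -2p - 9q:
  (33, -53) → P = 411
  (-377/11, 749/11) → P = -5987/11
  (1301/17, -1197/17) → P = 8171/17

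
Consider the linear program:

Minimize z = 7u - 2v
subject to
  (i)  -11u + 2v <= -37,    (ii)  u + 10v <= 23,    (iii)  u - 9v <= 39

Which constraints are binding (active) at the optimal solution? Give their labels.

(i) and (ii)

Corner points and z = 7u - 2v:
  (26/7, 27/14) → z = 155/7
  (255/97, -392/97) → z = 2569/97
  (597/19, -16/19) → z = 4211/19

The minimum is at (26/7, 27/14). Substituting into each constraint, equality holds for (i) and (ii); the remaining constraints have slack.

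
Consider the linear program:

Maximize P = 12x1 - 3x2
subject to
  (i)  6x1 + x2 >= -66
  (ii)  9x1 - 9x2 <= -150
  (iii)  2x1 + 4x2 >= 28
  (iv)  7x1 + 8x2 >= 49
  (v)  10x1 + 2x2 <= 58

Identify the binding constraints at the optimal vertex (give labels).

(ii) and (v)

Feasible corners and P = 12x1 - 3x2:
  (-577/41, 756/41) → P = -9192/41
  (-95, 504) → P = -2652
  (-253/45, 497/45) → P = -503/5
  (37/18, 337/18) → P = -63/2

The maximum is at (37/18, 337/18). Substituting into each constraint, equality holds for (ii) and (v); the remaining constraints have slack.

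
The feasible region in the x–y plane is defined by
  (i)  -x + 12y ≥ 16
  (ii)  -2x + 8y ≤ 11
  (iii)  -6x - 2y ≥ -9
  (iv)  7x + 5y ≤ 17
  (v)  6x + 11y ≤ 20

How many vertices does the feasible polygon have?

Intersecting each pair of boundary lines and keeping only the points that satisfy every inequality leaves:
  (-1/4, 21/16)
  (64/83, 116/83)
  (39/70, 53/35)

3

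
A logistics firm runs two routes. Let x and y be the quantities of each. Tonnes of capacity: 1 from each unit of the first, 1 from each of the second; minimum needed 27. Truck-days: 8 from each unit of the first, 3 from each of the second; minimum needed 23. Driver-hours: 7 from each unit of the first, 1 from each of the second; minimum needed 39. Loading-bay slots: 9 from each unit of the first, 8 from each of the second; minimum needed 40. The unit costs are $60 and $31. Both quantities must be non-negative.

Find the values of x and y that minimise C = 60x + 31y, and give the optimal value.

Corner points and C = 60x + 31y:
  (0, 39) → C = 1209
  (27, 0) → C = 1620
  (2, 25) → C = 895
The feasible region is unbounded (it extends along (0, 1), (1, 0)), but C strictly increases along every unbounded feasible direction, so there is no improving ray and the minimum is attained at a vertex.

x = 2, y = 25, minimum C = 895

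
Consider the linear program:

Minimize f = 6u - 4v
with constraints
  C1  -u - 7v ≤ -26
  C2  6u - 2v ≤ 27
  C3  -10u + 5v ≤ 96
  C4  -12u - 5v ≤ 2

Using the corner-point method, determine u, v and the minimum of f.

u = 327/10, v = 423/5, minimum f = -711/5

Vertices and f = 6u - 4v:
  (241/44, 129/44) → f = 465/22
  (-144/79, 314/79) → f = -2120/79
  (327/10, 423/5) → f = -711/5
  (-49/11, 566/55) → f = -3734/55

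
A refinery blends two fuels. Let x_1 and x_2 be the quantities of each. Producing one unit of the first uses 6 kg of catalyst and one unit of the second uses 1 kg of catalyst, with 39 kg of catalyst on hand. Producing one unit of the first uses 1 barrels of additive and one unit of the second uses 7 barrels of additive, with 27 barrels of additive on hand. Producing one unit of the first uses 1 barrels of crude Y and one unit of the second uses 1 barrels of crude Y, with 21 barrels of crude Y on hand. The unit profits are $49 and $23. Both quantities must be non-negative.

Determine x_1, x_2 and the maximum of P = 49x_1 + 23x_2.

x_1 = 6, x_2 = 3, maximum P = 363

Extreme points and P = 49x_1 + 23x_2:
  (0, 0) → P = 0
  (0, 27/7) → P = 621/7
  (13/2, 0) → P = 637/2
  (6, 3) → P = 363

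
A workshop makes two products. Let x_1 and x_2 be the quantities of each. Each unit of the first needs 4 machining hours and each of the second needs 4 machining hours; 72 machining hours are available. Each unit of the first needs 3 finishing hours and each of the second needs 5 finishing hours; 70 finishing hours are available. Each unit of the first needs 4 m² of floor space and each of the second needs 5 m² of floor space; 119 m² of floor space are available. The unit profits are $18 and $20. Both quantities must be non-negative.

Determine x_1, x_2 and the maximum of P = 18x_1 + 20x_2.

x_1 = 10, x_2 = 8, maximum P = 340

Corner points and P = 18x_1 + 20x_2:
  (0, 0) → P = 0
  (0, 14) → P = 280
  (18, 0) → P = 324
  (10, 8) → P = 340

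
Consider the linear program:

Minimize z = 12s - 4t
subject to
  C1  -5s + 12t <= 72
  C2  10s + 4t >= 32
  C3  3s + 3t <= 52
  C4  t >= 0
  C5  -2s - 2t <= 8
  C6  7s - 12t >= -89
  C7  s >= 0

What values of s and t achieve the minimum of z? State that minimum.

s = 24/35, t = 44/7, minimum z = -592/35

Vertices and z = 12s - 4t:
  (24/35, 44/7) → z = -592/35
  (8, 28/3) → z = 176/3
  (16/5, 0) → z = 192/5
  (52/3, 0) → z = 208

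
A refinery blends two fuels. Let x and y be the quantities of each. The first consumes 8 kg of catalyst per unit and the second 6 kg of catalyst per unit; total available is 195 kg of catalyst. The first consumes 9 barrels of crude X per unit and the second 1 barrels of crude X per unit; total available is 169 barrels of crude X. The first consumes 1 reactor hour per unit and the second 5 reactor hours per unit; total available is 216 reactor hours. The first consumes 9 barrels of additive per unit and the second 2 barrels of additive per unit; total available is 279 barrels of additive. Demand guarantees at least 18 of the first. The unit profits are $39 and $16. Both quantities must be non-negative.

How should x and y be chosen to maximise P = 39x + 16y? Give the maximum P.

x = 18, y = 7, maximum P = 814

Vertices and P = 39x + 16y:
  (169/9, 0) → P = 2197/3
  (18, 0) → P = 702
  (18, 7) → P = 814

The optimum lies where 9x + y = 169 and x = 18.
Solving simultaneously gives x = 18, y = 7.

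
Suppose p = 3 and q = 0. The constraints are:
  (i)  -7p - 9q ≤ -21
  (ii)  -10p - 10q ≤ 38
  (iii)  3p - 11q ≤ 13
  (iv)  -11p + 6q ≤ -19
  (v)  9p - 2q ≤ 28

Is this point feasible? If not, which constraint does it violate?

(i): -21 ≤ -21 ✓
(ii): -30 ≤ 38 ✓
(iii): 9 ≤ 13 ✓
(iv): -33 ≤ -19 ✓
(v): 27 ≤ 28 ✓

feasible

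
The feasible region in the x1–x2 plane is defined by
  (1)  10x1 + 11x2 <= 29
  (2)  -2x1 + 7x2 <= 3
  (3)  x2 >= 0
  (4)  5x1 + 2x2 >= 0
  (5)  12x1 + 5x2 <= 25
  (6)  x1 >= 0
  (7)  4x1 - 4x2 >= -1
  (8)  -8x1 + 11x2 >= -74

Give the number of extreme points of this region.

5

Intersecting each pair of boundary lines and keeping only the points that satisfy every inequality leaves:
  (80/47, 43/47)
  (1/4, 1/2)
  (0, 0)
  (25/12, 0)
  (0, 1/4)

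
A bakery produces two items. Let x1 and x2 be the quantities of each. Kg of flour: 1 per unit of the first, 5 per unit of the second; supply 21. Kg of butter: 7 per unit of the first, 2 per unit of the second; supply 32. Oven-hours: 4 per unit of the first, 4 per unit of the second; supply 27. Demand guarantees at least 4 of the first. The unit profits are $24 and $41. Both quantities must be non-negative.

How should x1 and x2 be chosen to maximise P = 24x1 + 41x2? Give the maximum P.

x1 = 4, x2 = 2, maximum P = 178

The binding constraints are 7x1 + 2x2 = 32 and x1 = 4.
Solving simultaneously gives x1 = 4, x2 = 2.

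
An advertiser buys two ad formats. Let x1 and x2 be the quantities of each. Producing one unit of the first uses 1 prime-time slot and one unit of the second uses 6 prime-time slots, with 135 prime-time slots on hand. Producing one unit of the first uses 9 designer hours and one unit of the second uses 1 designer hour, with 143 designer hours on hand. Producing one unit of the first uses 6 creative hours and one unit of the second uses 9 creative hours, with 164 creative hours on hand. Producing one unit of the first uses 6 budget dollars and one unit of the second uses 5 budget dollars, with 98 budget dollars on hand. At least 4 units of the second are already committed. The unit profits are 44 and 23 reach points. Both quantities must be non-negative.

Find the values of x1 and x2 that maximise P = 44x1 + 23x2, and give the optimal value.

Feasible corners and P = 44x1 + 23x2:
  (0, 164/9) → P = 3772/9
  (0, 4) → P = 92
  (31/12, 33/2) → P = 2959/6
  (13, 4) → P = 664

x1 = 13, x2 = 4, maximum P = 664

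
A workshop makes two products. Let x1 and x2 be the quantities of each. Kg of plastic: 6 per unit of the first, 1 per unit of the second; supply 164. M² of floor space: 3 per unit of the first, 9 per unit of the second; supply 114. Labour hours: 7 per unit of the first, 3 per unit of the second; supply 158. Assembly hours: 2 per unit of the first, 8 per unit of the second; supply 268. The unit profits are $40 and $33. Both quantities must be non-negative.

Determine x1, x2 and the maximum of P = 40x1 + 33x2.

x1 = 20, x2 = 6, maximum P = 998

The binding constraints are 3x1 + 9x2 = 114 and 7x1 + 3x2 = 158.
Solving simultaneously gives x1 = 20, x2 = 6.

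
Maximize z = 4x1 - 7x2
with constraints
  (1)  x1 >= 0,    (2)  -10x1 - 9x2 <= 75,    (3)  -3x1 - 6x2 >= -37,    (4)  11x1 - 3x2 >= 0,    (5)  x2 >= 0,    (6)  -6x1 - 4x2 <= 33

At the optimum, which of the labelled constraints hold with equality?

Extreme points and z = 4x1 - 7x2:
  (0, 0) → z = 0
  (37/25, 407/75) → z = -481/15
  (37/3, 0) → z = 148/3

The maximum is at (37/3, 0). Substituting into each constraint, equality holds for (3) and (5); the remaining constraints have slack.

(3) and (5)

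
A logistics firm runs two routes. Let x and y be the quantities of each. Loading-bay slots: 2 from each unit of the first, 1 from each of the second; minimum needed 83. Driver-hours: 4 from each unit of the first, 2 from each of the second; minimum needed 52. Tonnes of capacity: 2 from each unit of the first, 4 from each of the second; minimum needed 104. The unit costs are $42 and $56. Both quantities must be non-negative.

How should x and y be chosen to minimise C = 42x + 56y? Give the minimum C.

x = 38, y = 7, minimum C = 1988

Extreme points and C = 42x + 56y:
  (0, 83) → C = 4648
  (52, 0) → C = 2184
  (38, 7) → C = 1988
The feasible region is unbounded (it extends along (0, 1), (1, 0)), but C strictly increases along every unbounded feasible direction, so there is no improving ray and the minimum is attained at a vertex.

At the optimal vertex, 2x + y = 83 and 2x + 4y = 104.
Solving simultaneously gives x = 38, y = 7.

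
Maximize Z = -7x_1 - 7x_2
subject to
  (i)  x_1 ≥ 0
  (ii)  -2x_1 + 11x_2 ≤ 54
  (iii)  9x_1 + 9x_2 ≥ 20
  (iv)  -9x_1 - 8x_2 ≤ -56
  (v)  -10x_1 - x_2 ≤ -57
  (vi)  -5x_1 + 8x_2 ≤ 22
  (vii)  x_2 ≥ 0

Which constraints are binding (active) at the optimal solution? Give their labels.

(iv) and (vii)

Vertices and Z = -7x_1 - 7x_2:
  (573/112, 327/56) → Z = -1227/16
  (400/71, 47/71) → Z = -3129/71
  (56/9, 0) → Z = -392/9
The feasible region is unbounded (it extends along (11, 2), (1, 0)), but Z strictly decreases along every unbounded feasible direction, so there is no improving ray and the maximum is attained at a vertex.

The maximum is at (56/9, 0). Substituting into each constraint, equality holds for (iv) and (vii); the remaining constraints have slack.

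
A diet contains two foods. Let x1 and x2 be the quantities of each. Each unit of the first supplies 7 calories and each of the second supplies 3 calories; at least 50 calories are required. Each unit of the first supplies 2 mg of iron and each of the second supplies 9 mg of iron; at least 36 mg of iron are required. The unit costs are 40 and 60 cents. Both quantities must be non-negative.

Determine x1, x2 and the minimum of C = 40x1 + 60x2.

x1 = 6, x2 = 8/3, minimum C = 400

The feasible region is unbounded (it extends along (0, 1), (1, 0)), but C strictly increases along every unbounded feasible direction, so there is no improving ray and the minimum is attained at a vertex.

The optimum lies where 7x1 + 3x2 = 50 and 2x1 + 9x2 = 36.
Solving simultaneously gives x1 = 6, x2 = 8/3.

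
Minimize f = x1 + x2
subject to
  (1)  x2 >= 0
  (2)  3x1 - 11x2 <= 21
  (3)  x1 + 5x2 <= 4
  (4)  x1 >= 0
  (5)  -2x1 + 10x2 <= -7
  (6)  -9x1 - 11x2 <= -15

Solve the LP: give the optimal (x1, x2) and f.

x1 = 7/2, x2 = 0, minimum f = 7/2

Extreme points and f = x1 + x2:
  (4, 0) → f = 4
  (7/2, 0) → f = 7/2
  (15/4, 1/20) → f = 19/5

At the optimal vertex, x2 = 0 and -2x1 + 10x2 = -7.
Solving simultaneously gives x1 = 7/2, x2 = 0.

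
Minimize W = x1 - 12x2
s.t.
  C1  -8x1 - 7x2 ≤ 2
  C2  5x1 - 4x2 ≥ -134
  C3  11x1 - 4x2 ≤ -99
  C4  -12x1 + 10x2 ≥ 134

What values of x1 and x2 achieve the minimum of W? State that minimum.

x1 = 35/6, x2 = 979/24, minimum W = -1451/3

Vertices and W = x1 - 12x2:
  (-946/67, 1062/67) → W = -13690/67
  (-701/109, 770/109) → W = -9941/109
  (35/6, 979/24) → W = -1451/3

The optimum lies where 5x1 - 4x2 = -134 and 11x1 - 4x2 = -99.
Solving simultaneously gives x1 = 35/6, x2 = 979/24.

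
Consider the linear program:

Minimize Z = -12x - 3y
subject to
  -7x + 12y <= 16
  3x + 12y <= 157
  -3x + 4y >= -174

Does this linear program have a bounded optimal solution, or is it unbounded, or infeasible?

bounded optimum

Corner points and Z = -12x - 3y:
  (141/10, 1147/120) → Z = -1583/8
  (679/12, -17/16) → Z = -10813/16
The feasible region has finitely many vertices and no improving ray; the minimum is -10813/16 at (679/12, -17/16).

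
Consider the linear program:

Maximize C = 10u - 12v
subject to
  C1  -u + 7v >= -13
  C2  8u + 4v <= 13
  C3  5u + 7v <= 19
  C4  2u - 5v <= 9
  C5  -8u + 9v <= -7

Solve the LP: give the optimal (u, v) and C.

u = 101/48, v = -23/24, maximum C = 781/24

Extreme points and C = 10u - 12v:
  (-2/9, -17/9) → C = 184/9
  (-68/47, -97/47) → C = 484/47
  (101/48, -23/24) → C = 781/24
  (145/104, 6/13) → C = 437/52

At the optimal vertex, 8u + 4v = 13 and 2u - 5v = 9.
Solving simultaneously gives u = 101/48, v = -23/24.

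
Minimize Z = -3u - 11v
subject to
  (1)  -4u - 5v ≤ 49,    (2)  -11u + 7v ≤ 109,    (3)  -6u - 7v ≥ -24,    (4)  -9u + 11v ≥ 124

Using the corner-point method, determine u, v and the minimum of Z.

u = -5, v = 54/7, minimum Z = -489/7

Corner points and Z = -3u - 11v:
  (-5, 54/7) → Z = -489/7
  (-331/58, 383/58) → Z = -1610/29
  (-604/129, 320/43) → Z = -2916/43

The binding constraints are -11u + 7v = 109 and -6u - 7v = -24.
Solving simultaneously gives u = -5, v = 54/7.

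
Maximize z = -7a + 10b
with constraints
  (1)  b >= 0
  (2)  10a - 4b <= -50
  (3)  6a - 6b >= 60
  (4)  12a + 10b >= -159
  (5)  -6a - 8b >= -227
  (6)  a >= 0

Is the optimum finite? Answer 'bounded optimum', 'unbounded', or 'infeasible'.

The boundaries b = 0 and 6a - 6b = 60 meet at (10, 0), but that point violates 10a - 4b ≤ -50. Every candidate vertex is excluded by some other constraint, so the feasible region is empty.

infeasible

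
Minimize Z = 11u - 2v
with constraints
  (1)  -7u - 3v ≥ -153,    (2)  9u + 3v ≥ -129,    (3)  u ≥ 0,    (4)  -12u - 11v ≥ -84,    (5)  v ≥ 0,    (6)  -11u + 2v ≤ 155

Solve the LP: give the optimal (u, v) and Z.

Extreme points and Z = 11u - 2v:
  (0, 84/11) → Z = -168/11
  (0, 0) → Z = 0
  (7, 0) → Z = 77

At the optimal vertex, u = 0 and -12u - 11v = -84.
Solving simultaneously gives u = 0, v = 84/11.

u = 0, v = 84/11, minimum Z = -168/11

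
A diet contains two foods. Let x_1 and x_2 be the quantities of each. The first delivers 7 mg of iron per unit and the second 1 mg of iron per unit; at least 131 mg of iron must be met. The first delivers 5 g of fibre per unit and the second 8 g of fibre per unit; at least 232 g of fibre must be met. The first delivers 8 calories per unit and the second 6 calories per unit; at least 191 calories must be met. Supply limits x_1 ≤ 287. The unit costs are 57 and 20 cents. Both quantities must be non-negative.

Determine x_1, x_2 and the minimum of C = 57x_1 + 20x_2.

x_1 = 16, x_2 = 19, minimum C = 1292

Extreme points and C = 57x_1 + 20x_2:
  (0, 131) → C = 2620
  (232/5, 0) → C = 13224/5
  (287, 0) → C = 16359
  (16, 19) → C = 1292
The feasible region is unbounded (it extends along (0, 1)), but C strictly increases along every unbounded feasible direction, so there is no improving ray and the minimum is attained at a vertex.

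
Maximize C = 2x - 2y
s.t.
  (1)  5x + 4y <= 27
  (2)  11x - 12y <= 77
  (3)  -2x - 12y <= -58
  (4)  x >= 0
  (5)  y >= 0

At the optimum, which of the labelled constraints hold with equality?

Vertices and C = 2x - 2y:
  (23/13, 59/13) → C = -72/13
  (0, 27/4) → C = -27/2
  (0, 29/6) → C = -29/3

The maximum is at (23/13, 59/13). Substituting into each constraint, equality holds for (1) and (3); the remaining constraints have slack.

(1) and (3)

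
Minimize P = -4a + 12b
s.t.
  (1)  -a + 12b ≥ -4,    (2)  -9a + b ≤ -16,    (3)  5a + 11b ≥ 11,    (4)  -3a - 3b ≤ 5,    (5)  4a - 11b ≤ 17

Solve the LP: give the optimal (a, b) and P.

a = 160/37, b = 1/37, minimum P = -628/37

Vertices and P = -4a + 12b:
  (176/71, -9/71) → P = -812/71
  (160/37, 1/37) → P = -628/37
  (187/104, 19/104) → P = -5
The feasible region is unbounded (it extends along (11, 4), (1, 9)), but P strictly increases along every unbounded feasible direction, so there is no improving ray and the minimum is attained at a vertex.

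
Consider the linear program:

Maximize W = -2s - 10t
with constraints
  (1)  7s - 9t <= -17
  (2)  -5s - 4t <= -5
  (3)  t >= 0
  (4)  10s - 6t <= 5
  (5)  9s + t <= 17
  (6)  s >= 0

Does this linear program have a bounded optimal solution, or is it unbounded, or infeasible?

bounded optimum

Corner points and W = -2s - 10t:
  (17/11, 34/11) → W = -34
  (0, 17/9) → W = -170/9
  (0, 17) → W = -170
The feasible region has finitely many vertices and no improving ray; the maximum is -170/9 at (0, 17/9).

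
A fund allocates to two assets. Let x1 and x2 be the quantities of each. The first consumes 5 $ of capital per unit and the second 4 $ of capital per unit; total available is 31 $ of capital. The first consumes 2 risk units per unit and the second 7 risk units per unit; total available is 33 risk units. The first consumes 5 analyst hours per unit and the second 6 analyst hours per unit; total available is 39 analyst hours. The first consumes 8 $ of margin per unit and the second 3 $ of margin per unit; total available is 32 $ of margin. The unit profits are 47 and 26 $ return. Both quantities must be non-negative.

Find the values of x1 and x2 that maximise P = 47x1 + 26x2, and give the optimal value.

Vertices and P = 47x1 + 26x2:
  (0, 0) → P = 0
  (0, 33/7) → P = 858/7
  (4, 0) → P = 188
  (5/2, 4) → P = 443/2

At the optimal vertex, 2x1 + 7x2 = 33 and 8x1 + 3x2 = 32.
Solving simultaneously gives x1 = 5/2, x2 = 4.

x1 = 5/2, x2 = 4, maximum P = 443/2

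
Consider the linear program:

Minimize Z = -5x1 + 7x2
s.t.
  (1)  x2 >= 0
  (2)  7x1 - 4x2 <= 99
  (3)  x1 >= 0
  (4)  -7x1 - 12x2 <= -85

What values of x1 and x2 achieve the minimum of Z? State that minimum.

x1 = 99/7, x2 = 0, minimum Z = -495/7

Extreme points and Z = -5x1 + 7x2:
  (99/7, 0) → Z = -495/7
  (85/7, 0) → Z = -425/7
  (0, 85/12) → Z = 595/12
The feasible region is unbounded (it extends along (0, 1), (4, 7)), but Z strictly increases along every unbounded feasible direction, so there is no improving ray and the minimum is attained at a vertex.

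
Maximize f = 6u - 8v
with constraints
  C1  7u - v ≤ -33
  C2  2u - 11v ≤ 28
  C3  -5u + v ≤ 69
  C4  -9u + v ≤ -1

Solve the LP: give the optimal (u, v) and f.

u = 17, v = 152, maximum f = -1114

Vertices and f = 6u - 8v:
  (18, 159) → f = -1164
  (17, 152) → f = -1114
  (35/2, 313/2) → f = -1147

The optimum lies where 7u - v = -33 and -9u + v = -1.
Solving simultaneously gives u = 17, v = 152.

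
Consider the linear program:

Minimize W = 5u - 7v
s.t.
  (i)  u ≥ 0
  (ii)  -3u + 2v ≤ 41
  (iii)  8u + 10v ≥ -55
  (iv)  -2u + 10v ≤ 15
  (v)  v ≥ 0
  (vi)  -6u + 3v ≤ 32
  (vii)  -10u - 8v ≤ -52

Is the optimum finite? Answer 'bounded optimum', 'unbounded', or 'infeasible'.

Feasible corners and W = 5u - 7v:
  (100/29, 127/58) → W = 111/58
  (26/5, 0) → W = 26
The feasible region has finitely many vertices and no improving ray; the minimum is 111/58 at (100/29, 127/58).

bounded optimum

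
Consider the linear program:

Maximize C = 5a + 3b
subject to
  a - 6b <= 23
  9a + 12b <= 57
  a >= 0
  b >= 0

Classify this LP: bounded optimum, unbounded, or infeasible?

bounded optimum

Vertices and C = 5a + 3b:
  (0, 19/4) → C = 57/4
  (19/3, 0) → C = 95/3
  (0, 0) → C = 0
The feasible region has finitely many vertices and no improving ray; the maximum is 95/3 at (19/3, 0).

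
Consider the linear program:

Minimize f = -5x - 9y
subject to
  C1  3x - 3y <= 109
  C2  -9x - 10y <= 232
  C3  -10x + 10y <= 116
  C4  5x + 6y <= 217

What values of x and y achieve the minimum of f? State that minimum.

x = 67/5, y = 25, minimum f = -292

Corner points and f = -5x - 9y:
  (394/57, -559/19) → f = 13123/57
  (435/11, 106/33) → f = -2493/11
  (-348/19, -638/95) → f = 14442/95
  (67/5, 25) → f = -292

The binding constraints are -10x + 10y = 116 and 5x + 6y = 217.
Solving simultaneously gives x = 67/5, y = 25.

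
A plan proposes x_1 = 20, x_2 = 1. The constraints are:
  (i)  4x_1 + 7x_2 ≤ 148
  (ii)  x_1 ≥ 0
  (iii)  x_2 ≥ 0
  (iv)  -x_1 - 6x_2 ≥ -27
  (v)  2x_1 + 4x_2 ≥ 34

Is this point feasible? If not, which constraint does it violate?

feasible

(i): 87 ≤ 148 ✓
(ii): 20 ≥ 0 ✓
(iii): 1 ≥ 0 ✓
(iv): -26 ≥ -27 ✓
(v): 44 ≥ 34 ✓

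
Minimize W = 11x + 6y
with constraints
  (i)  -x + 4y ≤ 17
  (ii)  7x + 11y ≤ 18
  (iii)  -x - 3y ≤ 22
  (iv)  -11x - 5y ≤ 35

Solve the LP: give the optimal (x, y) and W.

Vertices and W = 11x + 6y:
  (-115/39, 137/39) → W = -443/39
  (-225/49, 152/49) → W = -1563/49
  (148/5, -86/5) → W = 1112/5
  (5/28, -207/28) → W = -1187/28

The binding constraints are -x - 3y = 22 and -11x - 5y = 35.
Solving simultaneously gives x = 5/28, y = -207/28.

x = 5/28, y = -207/28, minimum W = -1187/28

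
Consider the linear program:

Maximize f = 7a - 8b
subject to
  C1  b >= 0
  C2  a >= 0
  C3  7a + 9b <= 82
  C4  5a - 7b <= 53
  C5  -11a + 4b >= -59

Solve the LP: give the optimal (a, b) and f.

Extreme points and f = 7a - 8b:
  (0, 0) → f = 0
  (59/11, 0) → f = 413/11
  (0, 82/9) → f = -656/9
  (859/127, 489/127) → f = 2101/127

At the optimal vertex, b = 0 and -11a + 4b = -59.
Solving simultaneously gives a = 59/11, b = 0.

a = 59/11, b = 0, maximum f = 413/11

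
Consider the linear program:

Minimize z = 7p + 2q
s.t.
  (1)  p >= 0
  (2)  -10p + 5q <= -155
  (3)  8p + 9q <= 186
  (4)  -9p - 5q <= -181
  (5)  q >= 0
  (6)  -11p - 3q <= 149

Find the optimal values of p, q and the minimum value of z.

Corner points and z = 7p + 2q:
  (465/26, 62/13) → z = 3503/26
  (336/19, 83/19) → z = 2518/19
  (93/4, 0) → z = 651/4
  (181/9, 0) → z = 1267/9

At the optimal vertex, -10p + 5q = -155 and -9p - 5q = -181.
Solving simultaneously gives p = 336/19, q = 83/19.

p = 336/19, q = 83/19, minimum z = 2518/19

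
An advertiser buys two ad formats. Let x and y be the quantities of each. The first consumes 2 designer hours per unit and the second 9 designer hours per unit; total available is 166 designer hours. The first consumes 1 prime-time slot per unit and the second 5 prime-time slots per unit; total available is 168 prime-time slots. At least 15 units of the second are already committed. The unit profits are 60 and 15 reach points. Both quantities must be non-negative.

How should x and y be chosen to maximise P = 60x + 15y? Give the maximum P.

x = 31/2, y = 15, maximum P = 1155

Extreme points and P = 60x + 15y:
  (0, 166/9) → P = 830/3
  (0, 15) → P = 225
  (31/2, 15) → P = 1155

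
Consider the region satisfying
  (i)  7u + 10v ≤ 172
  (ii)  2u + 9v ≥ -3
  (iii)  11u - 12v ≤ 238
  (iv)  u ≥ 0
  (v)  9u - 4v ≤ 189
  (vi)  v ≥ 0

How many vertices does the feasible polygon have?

The feasible vertices (each the meet of two boundaries and inside every other half-plane) are:
  (0, 86/5)
  (1289/59, 225/118)
  (0, 0)
  (21, 0)

4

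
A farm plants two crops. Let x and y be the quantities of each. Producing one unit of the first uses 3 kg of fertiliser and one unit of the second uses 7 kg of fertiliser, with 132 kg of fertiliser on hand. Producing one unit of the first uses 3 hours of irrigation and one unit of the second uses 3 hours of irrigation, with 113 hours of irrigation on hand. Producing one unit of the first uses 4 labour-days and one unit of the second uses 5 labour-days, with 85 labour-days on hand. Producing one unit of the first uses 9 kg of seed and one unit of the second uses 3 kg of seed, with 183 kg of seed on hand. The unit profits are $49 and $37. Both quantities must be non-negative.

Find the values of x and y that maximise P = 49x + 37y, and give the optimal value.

x = 20, y = 1, maximum P = 1017

Extreme points and P = 49x + 37y:
  (0, 0) → P = 0
  (0, 17) → P = 629
  (61/3, 0) → P = 2989/3
  (20, 1) → P = 1017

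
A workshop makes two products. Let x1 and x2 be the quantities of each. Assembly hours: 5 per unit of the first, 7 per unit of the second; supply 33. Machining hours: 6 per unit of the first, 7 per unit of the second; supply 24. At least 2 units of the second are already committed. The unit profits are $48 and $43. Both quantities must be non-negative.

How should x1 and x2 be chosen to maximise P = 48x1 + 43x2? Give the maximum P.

x1 = 5/3, x2 = 2, maximum P = 166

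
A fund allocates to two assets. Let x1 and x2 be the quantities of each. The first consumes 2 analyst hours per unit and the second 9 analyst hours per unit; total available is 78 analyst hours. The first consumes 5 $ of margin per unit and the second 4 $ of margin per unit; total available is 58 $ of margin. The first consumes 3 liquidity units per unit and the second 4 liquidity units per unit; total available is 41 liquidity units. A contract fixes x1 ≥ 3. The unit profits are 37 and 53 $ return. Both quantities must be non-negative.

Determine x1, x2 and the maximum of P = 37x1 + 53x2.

Corner points and P = 37x1 + 53x2:
  (58/5, 0) → P = 2146/5
  (3, 0) → P = 111
  (3, 8) → P = 535
  (17/2, 31/8) → P = 4159/8

The binding constraints are 2x1 + 9x2 = 78 and 3x1 + 4x2 = 41.
Solving simultaneously gives x1 = 3, x2 = 8.

x1 = 3, x2 = 8, maximum P = 535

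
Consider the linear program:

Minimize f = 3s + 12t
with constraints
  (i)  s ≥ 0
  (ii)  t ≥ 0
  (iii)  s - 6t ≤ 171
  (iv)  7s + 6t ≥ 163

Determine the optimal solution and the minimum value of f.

Vertices and f = 3s + 12t:
  (0, 163/6) → f = 326
  (171, 0) → f = 513
  (163/7, 0) → f = 489/7
The feasible region is unbounded (it extends along (0, 1), (6, 1)), but f strictly increases along every unbounded feasible direction, so there is no improving ray and the minimum is attained at a vertex.

At the optimal vertex, t = 0 and 7s + 6t = 163.
Solving simultaneously gives s = 163/7, t = 0.

s = 163/7, t = 0, minimum f = 489/7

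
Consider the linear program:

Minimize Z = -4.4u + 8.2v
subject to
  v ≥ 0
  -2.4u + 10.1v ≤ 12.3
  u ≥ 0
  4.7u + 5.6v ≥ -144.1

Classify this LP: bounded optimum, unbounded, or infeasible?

From the feasible point (0, 0), moving in the direction (1, 0) keeps every constraint satisfied while Z decreases without bound.

unbounded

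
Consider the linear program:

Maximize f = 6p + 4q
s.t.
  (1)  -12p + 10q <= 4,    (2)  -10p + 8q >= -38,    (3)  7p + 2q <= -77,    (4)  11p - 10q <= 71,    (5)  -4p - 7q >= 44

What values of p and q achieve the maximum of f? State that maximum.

Corner points and f = 6p + 4q:
  (-389/47, -448/47) → f = -4126/47
  (-75, -448/5) → f = -4042/5
  (-135/19, -259/19) → f = -1846/19
  (-47/3, -73/3) → f = -574/3

p = -389/47, q = -448/47, maximum f = -4126/47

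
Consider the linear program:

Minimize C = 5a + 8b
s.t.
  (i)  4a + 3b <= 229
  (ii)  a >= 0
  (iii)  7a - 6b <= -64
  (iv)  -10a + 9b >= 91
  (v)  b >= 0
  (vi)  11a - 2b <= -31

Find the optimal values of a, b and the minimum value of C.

a = 0, b = 31/2, minimum C = 124

Extreme points and C = 5a + 8b:
  (0, 229/3) → C = 1832/3
  (365/41, 2643/41) → C = 22969/41
  (0, 31/2) → C = 124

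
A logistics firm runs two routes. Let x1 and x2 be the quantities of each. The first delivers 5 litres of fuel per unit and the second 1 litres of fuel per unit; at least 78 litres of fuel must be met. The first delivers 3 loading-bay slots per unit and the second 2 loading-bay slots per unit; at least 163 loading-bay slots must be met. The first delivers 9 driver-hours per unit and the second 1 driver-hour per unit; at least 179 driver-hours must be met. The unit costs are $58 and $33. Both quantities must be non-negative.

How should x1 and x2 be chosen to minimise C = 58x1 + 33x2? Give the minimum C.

Feasible corners and C = 58x1 + 33x2:
  (0, 179) → C = 5907
  (163/3, 0) → C = 9454/3
  (13, 62) → C = 2800
The feasible region is unbounded (it extends along (0, 1), (1, 0)), but C strictly increases along every unbounded feasible direction, so there is no improving ray and the minimum is attained at a vertex.

The optimum lies where 3x1 + 2x2 = 163 and 9x1 + x2 = 179.
Solving simultaneously gives x1 = 13, x2 = 62.

x1 = 13, x2 = 62, minimum C = 2800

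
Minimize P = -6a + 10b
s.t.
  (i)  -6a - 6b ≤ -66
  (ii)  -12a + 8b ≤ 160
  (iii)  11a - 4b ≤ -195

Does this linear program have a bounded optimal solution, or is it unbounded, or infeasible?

The boundaries -6a - 6b = -66 and -12a + 8b = 160 meet at (-18/5, 73/5), but that point violates 11a - 4b ≤ -195. Every candidate vertex is excluded by some other constraint, so the feasible region is empty.

infeasible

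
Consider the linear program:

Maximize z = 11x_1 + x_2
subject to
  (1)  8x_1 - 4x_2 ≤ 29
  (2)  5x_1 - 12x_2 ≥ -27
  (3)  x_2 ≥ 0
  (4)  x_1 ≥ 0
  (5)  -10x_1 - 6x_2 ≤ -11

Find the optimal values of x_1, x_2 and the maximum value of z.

x_1 = 6, x_2 = 19/4, maximum z = 283/4

Extreme points and z = 11x_1 + x_2:
  (6, 19/4) → z = 283/4
  (29/8, 0) → z = 319/8
  (0, 9/4) → z = 9/4
  (11/10, 0) → z = 121/10
  (0, 11/6) → z = 11/6

The optimum lies where 8x_1 - 4x_2 = 29 and 5x_1 - 12x_2 = -27.
Solving simultaneously gives x_1 = 6, x_2 = 19/4.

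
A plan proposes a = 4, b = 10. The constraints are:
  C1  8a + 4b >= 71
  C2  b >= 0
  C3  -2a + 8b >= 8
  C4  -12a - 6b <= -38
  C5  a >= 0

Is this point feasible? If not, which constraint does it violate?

feasible

C1: 72 ≥ 71 ✓
C2: 10 ≥ 0 ✓
C3: 72 ≥ 8 ✓
C4: -108 ≤ -38 ✓
C5: 4 ≥ 0 ✓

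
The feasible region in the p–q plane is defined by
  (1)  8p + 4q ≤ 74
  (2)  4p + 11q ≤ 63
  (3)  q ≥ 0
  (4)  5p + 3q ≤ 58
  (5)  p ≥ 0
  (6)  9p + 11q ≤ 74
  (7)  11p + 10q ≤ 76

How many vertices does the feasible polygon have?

Intersecting each pair of boundary lines and keeping only the points that satisfy every inequality leaves:
  (0, 63/11)
  (11/5, 271/55)
  (0, 0)
  (76/11, 0)
  (96/31, 130/31)

5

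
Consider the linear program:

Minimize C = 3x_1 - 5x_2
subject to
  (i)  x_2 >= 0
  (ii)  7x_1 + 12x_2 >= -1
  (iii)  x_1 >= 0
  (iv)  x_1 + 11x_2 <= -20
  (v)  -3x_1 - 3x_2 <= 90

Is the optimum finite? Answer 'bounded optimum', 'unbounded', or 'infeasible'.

infeasible

The boundaries x_2 = 0 and x_1 = 0 meet at (0, 0), but that point violates x_1 + 11x_2 ≤ -20. Every candidate vertex is excluded by some other constraint, so the feasible region is empty.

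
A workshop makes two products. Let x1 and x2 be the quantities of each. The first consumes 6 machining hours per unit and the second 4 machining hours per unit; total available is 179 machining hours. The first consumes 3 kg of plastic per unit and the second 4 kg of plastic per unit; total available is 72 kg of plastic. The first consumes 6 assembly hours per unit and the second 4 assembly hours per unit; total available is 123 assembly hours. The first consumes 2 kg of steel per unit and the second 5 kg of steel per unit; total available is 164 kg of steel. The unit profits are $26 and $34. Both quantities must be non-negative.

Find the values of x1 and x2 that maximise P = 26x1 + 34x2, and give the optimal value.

x1 = 17, x2 = 21/4, maximum P = 1241/2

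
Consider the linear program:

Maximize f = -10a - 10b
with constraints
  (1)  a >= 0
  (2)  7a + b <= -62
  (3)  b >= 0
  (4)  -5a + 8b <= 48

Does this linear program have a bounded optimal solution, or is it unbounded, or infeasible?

infeasible

The boundaries a = 0 and 7a + b = -62 meet at (0, -62), but that point violates b ≥ 0. Every candidate vertex is excluded by some other constraint, so the feasible region is empty.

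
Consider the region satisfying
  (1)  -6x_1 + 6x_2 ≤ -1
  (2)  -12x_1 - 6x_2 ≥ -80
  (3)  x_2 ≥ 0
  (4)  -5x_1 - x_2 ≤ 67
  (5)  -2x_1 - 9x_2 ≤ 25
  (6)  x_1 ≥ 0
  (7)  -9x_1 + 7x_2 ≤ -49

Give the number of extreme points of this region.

Of the 21 pairwise boundary intersections, those satisfying every inequality are:
  (20/3, 0)
  (427/69, 22/23)
  (49/9, 0)

3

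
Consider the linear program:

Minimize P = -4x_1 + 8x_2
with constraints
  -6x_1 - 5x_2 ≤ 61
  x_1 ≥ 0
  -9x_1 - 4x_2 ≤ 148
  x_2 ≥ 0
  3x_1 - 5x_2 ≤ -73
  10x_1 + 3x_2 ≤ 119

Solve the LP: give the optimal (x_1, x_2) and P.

Feasible corners and P = -4x_1 + 8x_2:
  (0, 73/5) → P = 584/5
  (0, 119/3) → P = 952/3
  (376/59, 1087/59) → P = 7192/59

The binding constraints are x_1 = 0 and 3x_1 - 5x_2 = -73.
Solving simultaneously gives x_1 = 0, x_2 = 73/5.

x_1 = 0, x_2 = 73/5, minimum P = 584/5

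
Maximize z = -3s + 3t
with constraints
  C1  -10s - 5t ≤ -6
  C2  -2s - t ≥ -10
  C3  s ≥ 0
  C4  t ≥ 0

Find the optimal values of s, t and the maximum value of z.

s = 0, t = 10, maximum z = 30

Extreme points and z = -3s + 3t:
  (0, 6/5) → z = 18/5
  (3/5, 0) → z = -9/5
  (0, 10) → z = 30
  (5, 0) → z = -15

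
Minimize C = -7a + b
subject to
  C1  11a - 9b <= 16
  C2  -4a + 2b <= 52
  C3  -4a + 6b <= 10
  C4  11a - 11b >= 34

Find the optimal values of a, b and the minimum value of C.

a = -65/11, b = -9, minimum C = 356/11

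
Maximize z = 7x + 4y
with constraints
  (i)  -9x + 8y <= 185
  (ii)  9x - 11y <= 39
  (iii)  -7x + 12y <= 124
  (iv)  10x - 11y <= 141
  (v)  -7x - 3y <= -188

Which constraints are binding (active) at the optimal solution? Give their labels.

Corner points and z = 7x + 4y:
  (1832/31, 1389/31) → z = 18380/31
  (2185/104, 1419/104) → z = 20971/104
  (628/35, 104/5) → z = 1044/5

The maximum is at (1832/31, 1389/31). Substituting into each constraint, equality holds for (ii) and (iii); the remaining constraints have slack.

(ii) and (iii)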